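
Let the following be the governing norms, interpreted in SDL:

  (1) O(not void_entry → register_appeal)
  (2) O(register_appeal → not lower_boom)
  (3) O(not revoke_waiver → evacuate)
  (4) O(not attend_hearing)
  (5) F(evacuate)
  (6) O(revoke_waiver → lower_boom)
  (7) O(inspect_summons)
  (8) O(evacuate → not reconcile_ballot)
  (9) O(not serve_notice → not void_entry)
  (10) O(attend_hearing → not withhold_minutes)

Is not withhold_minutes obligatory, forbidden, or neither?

Premise 10 is O(attend_hearing → not withhold_minutes), but O(attend_hearing) is not derivable from the premises, so it does not yield O(not withhold_minutes).
No premise or chain of K-axiom applications forces O(not withhold_minutes), and none forces O(withhold_minutes). So not withhold_minutes is neither obligatory nor forbidden under these norms.

Neither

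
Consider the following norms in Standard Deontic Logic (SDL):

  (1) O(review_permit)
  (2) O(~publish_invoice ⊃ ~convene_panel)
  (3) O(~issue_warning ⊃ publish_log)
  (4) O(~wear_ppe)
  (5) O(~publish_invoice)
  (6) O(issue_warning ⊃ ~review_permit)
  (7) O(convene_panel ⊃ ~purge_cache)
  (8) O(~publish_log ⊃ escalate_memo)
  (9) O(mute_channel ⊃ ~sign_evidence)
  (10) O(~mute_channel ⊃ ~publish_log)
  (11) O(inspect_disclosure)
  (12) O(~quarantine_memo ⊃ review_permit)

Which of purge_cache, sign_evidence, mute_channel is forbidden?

Premise 1 gives O(review_permit).
Premise 6, O(issue_warning ⊃ ~review_permit), contraposes to O(review_permit ⊃ ~issue_warning); with O(review_permit) we get O(~issue_warning).
Premise 3 is O(~issue_warning ⊃ publish_log); since O(~issue_warning), deontic closure gives O(publish_log).
Premise 10, O(~mute_channel ⊃ ~publish_log), contraposes to O(publish_log ⊃ mute_channel); with O(publish_log) we get O(mute_channel).
Premise 9 is O(mute_channel ⊃ ~sign_evidence); since O(mute_channel), deontic closure gives O(~sign_evidence).
So O(~sign_evidence) holds, i.e. sign_evidence is forbidden. None of the other listed options is forbidden under the premises.

sign_evidence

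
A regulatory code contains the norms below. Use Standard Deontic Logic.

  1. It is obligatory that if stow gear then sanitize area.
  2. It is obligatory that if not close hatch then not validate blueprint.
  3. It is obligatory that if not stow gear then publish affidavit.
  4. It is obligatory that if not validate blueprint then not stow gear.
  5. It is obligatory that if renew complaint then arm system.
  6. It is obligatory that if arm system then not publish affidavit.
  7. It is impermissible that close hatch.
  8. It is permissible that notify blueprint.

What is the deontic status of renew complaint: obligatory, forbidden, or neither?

Forbidden

Premise 7, F(close_hatch), is equivalent to O(¬close_hatch).
Premise 2 is O(¬close_hatch → ¬validate_blueprint); since O(¬close_hatch), deontic closure gives O(¬validate_blueprint).
With premise 4, O(¬validate_blueprint → ¬stow_gear), the K-axiom yields O(¬stow_gear).
Applying K to premise 3 (O(¬stow_gear → publish_affidavit)) and O(¬stow_gear) yields O(publish_affidavit).
Premise 6 is O(arm_system → ¬publish_affidavit); contrapositively O(publish_affidavit → ¬arm_system). Since O(publish_affidavit) holds, K gives O(¬arm_system).
The contrapositive of premise 5 (O(renew_complaint → arm_system)) is O(¬arm_system → ¬renew_complaint), and O(¬arm_system) is already established, so O(¬renew_complaint).
Premises 1, 8 do not contribute to this derivation.
Thus O(¬renew_complaint), which is F(renew_complaint): renew_complaint is forbidden.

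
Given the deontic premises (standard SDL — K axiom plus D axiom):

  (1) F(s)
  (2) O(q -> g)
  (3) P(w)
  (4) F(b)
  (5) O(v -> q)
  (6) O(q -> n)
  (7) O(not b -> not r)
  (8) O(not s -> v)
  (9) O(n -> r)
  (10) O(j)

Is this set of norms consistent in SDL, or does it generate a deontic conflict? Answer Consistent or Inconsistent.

Inconsistent

Premise 4, F(b), is equivalent to O(not b).
Premise 7 is O(not b -> not r); since O(not b), deontic closure gives O(not r).
The contrapositive of premise 9 (O(n -> r)) is O(not r -> not n), and O(not r) is already established, so O(not n).
Premise 6 is O(q -> n); contrapositively O(not n -> not q). Since O(not n) holds, K gives O(not q).
Premise 5 is O(v -> q); contrapositively O(not q -> not v). Since O(not q) holds, K gives O(not v).
Premise 8, O(not s -> v), contraposes to O(not v -> s); with O(not v) we get O(s).
Yet premise 1 is F(s), i.e. O(not s).
We now have both O(s) and O(not s) — s is simultaneously obligatory and forbidden, violating the D-axiom.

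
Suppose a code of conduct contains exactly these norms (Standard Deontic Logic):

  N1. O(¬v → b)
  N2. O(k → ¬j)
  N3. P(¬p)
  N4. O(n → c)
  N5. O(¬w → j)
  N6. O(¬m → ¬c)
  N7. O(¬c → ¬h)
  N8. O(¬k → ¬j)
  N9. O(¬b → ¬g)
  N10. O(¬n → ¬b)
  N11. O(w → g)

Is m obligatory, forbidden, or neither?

Obligatory

Premises 2 and 8 cover both cases: O(k → ¬j) and O(¬k → ¬j). Since k ∨ ¬k is a tautology, O(¬j) follows.
Premise 5 is O(¬w → j); contrapositively O(¬j → w). Since O(¬j) holds, K gives O(w).
With premise 11, O(w → g), the K-axiom yields O(g).
Premise 9 is O(¬b → ¬g); contrapositively O(g → b). Since O(g) holds, K gives O(b).
Premise 10 is O(¬n → ¬b); contrapositively O(b → n). Since O(b) holds, K gives O(n).
Applying K to premise 4 (O(n → c)) and O(n) yields O(c).
Premise 6, O(¬m → ¬c), contraposes to O(c → m); with O(c) we get O(m).
Premises 1, 3, 7 do not contribute to this derivation.
Hence m is obligatory.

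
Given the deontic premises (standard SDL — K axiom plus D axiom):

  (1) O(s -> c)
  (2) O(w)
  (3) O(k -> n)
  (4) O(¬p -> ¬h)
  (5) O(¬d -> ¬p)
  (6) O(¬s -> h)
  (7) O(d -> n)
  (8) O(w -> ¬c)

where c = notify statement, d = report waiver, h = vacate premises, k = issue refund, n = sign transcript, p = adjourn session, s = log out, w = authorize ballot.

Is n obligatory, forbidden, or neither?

Obligatory

Premise 2 states O(w) outright.
Applying K to premise 8 (O(w -> ¬c)) and O(w) yields O(¬c).
Premise 1 is O(s -> c); contrapositively O(¬c -> ¬s). Since O(¬c) holds, K gives O(¬s).
With premise 6, O(¬s -> h), the K-axiom yields O(h).
Premise 4 is O(¬p -> ¬h); contrapositively O(h -> p). Since O(h) holds, K gives O(p).
The contrapositive of premise 5 (O(¬d -> ¬p)) is O(p -> d), and O(p) is already established, so O(d).
With premise 7, O(d -> n), the K-axiom yields O(n).
Premise 3 does not contribute to this derivation.
Hence n is obligatory.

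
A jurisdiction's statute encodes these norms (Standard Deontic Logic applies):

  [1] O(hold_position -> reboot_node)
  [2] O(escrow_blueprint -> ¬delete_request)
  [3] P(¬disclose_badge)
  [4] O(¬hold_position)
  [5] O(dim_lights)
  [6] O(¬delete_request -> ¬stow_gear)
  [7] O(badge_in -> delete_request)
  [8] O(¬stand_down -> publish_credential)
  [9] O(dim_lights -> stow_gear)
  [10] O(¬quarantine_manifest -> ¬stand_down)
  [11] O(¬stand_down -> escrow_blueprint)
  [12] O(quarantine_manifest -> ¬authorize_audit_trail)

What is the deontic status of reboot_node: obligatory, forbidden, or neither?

Neither

Premise 1 is O(hold_position -> reboot_node), but O(hold_position) is not derivable from the premises, so it does not yield O(reboot_node).
No premise or chain of K-axiom applications forces O(reboot_node), and none forces O(¬reboot_node). So reboot_node is neither obligatory nor forbidden under these norms.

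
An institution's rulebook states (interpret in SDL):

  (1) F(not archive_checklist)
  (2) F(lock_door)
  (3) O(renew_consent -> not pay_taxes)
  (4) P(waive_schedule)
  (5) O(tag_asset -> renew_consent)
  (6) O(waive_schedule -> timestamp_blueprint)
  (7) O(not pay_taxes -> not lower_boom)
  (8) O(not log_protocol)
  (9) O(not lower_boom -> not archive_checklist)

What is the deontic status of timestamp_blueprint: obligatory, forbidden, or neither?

Neither

Premise 6 is O(waive_schedule -> timestamp_blueprint), but O(waive_schedule) is not derivable from the premises (the permission P(waive_schedule) asserts only not O(not waive_schedule), not O(waive_schedule)), so it does not yield O(timestamp_blueprint).
No premise or chain of K-axiom applications forces O(timestamp_blueprint), and none forces O(not timestamp_blueprint). So timestamp_blueprint is neither obligatory nor forbidden under these norms.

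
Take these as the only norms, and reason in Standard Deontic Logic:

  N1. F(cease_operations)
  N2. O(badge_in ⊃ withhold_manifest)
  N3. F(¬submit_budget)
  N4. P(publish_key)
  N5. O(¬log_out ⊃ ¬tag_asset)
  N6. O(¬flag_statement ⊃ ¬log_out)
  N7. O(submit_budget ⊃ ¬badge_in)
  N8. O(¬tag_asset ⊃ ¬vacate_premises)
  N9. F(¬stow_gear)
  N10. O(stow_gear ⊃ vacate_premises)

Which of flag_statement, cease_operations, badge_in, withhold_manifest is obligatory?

flag_statement

Premise 9 is F(¬stow_gear), i.e. O(stow_gear).
With premise 10, O(stow_gear ⊃ vacate_premises), the K-axiom yields O(vacate_premises).
The contrapositive of premise 8 (O(¬tag_asset ⊃ ¬vacate_premises)) is O(vacate_premises ⊃ tag_asset), and O(vacate_premises) is already established, so O(tag_asset).
Premise 5, O(¬log_out ⊃ ¬tag_asset), contraposes to O(tag_asset ⊃ log_out); with O(tag_asset) we get O(log_out).
Premise 6, O(¬flag_statement ⊃ ¬log_out), contraposes to O(log_out ⊃ flag_statement); with O(log_out) we get O(flag_statement).
So O(flag_statement) holds — flag_statement is obligatory. None of the other listed options is made obligatory by any chain of premises.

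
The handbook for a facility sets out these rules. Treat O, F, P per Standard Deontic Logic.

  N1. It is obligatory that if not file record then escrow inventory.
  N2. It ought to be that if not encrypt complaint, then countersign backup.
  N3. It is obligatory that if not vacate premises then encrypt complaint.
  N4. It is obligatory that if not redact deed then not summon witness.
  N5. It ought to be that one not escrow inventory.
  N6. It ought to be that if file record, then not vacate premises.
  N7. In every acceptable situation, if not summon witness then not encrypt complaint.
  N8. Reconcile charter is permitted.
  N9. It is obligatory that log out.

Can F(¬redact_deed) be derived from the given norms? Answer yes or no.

From premise 5 we have O(¬escrow_inventory).
Premise 1, O(¬file_record → escrow_inventory), contraposes to O(¬escrow_inventory → file_record); with O(¬escrow_inventory) we get O(file_record).
From O(file_record) and premise 6, O(file_record → ¬vacate_premises), we obtain O(¬vacate_premises).
Premise 3 is O(¬vacate_premises → encrypt_complaint); since O(¬vacate_premises), deontic closure gives O(encrypt_complaint).
Premise 7, O(¬summon_witness → ¬encrypt_complaint), contraposes to O(encrypt_complaint → summon_witness); with O(encrypt_complaint) we get O(summon_witness).
Premise 4, O(¬redact_deed → ¬summon_witness), contraposes to O(summon_witness → redact_deed); with O(summon_witness) we get O(redact_deed).
Premises 2, 8, 9 do not contribute to this derivation.
So O(redact_deed) holds, i.e. F(¬redact_deed). The claim follows.

Yes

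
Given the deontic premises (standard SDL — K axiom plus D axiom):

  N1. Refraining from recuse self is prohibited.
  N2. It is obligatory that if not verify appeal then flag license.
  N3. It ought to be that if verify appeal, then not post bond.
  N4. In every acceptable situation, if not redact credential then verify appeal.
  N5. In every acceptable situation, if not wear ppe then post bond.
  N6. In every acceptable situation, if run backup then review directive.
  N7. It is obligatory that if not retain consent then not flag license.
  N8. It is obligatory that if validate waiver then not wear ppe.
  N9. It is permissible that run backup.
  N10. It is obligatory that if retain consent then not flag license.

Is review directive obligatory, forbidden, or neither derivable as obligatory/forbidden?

Premise 6 is O(run_backup → review_directive), but O(run_backup) is not derivable from the premises (the permission P(run_backup) asserts only ¬O(¬run_backup), not O(run_backup)), so it does not yield O(review_directive).
No premise or chain of K-axiom applications forces O(review_directive), and none forces O(¬review_directive). So review_directive is neither obligatory nor forbidden under these norms.

Neither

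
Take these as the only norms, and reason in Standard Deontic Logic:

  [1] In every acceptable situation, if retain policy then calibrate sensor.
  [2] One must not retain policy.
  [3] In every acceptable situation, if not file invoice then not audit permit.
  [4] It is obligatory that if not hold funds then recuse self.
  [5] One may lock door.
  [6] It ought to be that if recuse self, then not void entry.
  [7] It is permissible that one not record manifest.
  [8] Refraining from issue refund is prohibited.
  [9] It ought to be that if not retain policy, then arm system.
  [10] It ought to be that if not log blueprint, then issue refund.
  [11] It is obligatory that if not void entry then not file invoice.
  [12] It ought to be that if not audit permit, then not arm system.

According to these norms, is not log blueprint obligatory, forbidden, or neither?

Neither

Premise 10 is O(¬log_blueprint → issue_refund); even if O(issue_refund) held, inferring O(¬log_blueprint) would be affirming the consequent — invalid.
No premise or chain of K-axiom applications forces O(¬log_blueprint), and none forces O(log_blueprint). So ¬log_blueprint is neither obligatory nor forbidden under these norms.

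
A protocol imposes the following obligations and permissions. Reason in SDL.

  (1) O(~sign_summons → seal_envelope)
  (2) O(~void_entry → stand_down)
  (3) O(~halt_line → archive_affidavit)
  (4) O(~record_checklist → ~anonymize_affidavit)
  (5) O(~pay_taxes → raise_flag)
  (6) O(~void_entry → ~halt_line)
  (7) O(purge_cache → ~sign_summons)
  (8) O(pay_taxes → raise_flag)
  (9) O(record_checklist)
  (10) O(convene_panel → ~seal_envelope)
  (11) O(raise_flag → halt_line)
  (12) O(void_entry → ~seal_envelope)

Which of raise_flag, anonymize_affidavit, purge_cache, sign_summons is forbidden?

Premises 8 and 5 are O(pay_taxes → raise_flag) and O(~pay_taxes → raise_flag); every ideal world satisfies pay_taxes or ~pay_taxes, so in either case raise_flag holds — hence O(raise_flag).
Applying K to premise 11 (O(raise_flag → halt_line)) and O(raise_flag) yields O(halt_line).
Premise 6, O(~void_entry → ~halt_line), contraposes to O(halt_line → void_entry); with O(halt_line) we get O(void_entry).
With premise 12, O(void_entry → ~seal_envelope), the K-axiom yields O(~seal_envelope).
Premise 1, O(~sign_summons → seal_envelope), contraposes to O(~seal_envelope → sign_summons); with O(~seal_envelope) we get O(sign_summons).
Premise 7, O(purge_cache → ~sign_summons), contraposes to O(sign_summons → ~purge_cache); with O(sign_summons) we get O(~purge_cache).
So O(~purge_cache) holds, i.e. purge_cache is forbidden. None of the other listed options is forbidden under the premises.

purge_cache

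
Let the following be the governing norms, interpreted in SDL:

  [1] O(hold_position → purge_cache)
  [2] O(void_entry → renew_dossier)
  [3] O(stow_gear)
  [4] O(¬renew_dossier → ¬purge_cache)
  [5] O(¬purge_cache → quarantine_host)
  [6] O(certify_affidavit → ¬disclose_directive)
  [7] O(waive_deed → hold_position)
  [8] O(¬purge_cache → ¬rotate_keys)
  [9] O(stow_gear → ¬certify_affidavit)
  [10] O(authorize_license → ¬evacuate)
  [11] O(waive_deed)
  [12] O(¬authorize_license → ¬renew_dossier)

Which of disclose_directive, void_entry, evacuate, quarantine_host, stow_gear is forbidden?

From premise 11 we have O(waive_deed).
Premise 7 is O(waive_deed → hold_position); since O(waive_deed), deontic closure gives O(hold_position).
From O(hold_position) and premise 1, O(hold_position → purge_cache), we obtain O(purge_cache).
The contrapositive of premise 4 (O(¬renew_dossier → ¬purge_cache)) is O(purge_cache → renew_dossier), and O(purge_cache) is already established, so O(renew_dossier).
Premise 12, O(¬authorize_license → ¬renew_dossier), contraposes to O(renew_dossier → authorize_license); with O(renew_dossier) we get O(authorize_license).
Premise 10 is O(authorize_license → ¬evacuate); since O(authorize_license), deontic closure gives O(¬evacuate).
So O(¬evacuate) holds, i.e. evacuate is forbidden. None of the other listed options is forbidden under the premises.

evacuate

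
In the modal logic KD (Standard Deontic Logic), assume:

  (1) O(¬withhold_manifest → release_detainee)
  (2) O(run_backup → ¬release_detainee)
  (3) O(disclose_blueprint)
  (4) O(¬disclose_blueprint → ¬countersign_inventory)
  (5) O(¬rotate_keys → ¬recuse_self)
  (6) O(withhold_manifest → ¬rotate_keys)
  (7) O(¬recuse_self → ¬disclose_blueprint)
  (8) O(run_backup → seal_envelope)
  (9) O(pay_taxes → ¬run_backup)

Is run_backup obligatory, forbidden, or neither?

Forbidden

From premise 3 we have O(disclose_blueprint).
Premise 7 is O(¬recuse_self → ¬disclose_blueprint); contrapositively O(disclose_blueprint → recuse_self). Since O(disclose_blueprint) holds, K gives O(recuse_self).
The contrapositive of premise 5 (O(¬rotate_keys → ¬recuse_self)) is O(recuse_self → rotate_keys), and O(recuse_self) is already established, so O(rotate_keys).
Premise 6, O(withhold_manifest → ¬rotate_keys), contraposes to O(rotate_keys → ¬withhold_manifest); with O(rotate_keys) we get O(¬withhold_manifest).
Premise 1 is O(¬withhold_manifest → release_detainee); since O(¬withhold_manifest), deontic closure gives O(release_detainee).
The contrapositive of premise 2 (O(run_backup → ¬release_detainee)) is O(release_detainee → ¬run_backup), and O(release_detainee) is already established, so O(¬run_backup).
Premises 4, 8, 9 do not contribute to this derivation.
Thus O(¬run_backup), which is F(run_backup): run_backup is forbidden.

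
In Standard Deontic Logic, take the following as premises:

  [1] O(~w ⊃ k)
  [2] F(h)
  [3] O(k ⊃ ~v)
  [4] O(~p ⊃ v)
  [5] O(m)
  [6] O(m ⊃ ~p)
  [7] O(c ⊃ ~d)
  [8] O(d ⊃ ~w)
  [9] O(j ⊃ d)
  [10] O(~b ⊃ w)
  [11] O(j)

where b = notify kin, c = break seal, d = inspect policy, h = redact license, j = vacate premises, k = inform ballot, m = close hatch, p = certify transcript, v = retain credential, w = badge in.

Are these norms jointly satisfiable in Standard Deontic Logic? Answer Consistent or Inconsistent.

Inconsistent

From premise 5 we have O(m).
Premise 6 is O(m ⊃ ~p); since O(m), deontic closure gives O(~p).
Premise 4 is O(~p ⊃ v); since O(~p), deontic closure gives O(v).
The contrapositive of premise 3 (O(k ⊃ ~v)) is O(v ⊃ ~k), and O(v) is already established, so O(~k).
The contrapositive of premise 1 (O(~w ⊃ k)) is O(~k ⊃ w), and O(~k) is already established, so O(w).
Premise 8 is O(d ⊃ ~w); contrapositively O(w ⊃ ~d). Since O(w) holds, K gives O(~d).
Premise 9, O(j ⊃ d), contraposes to O(~d ⊃ ~j); with O(~d) we get O(~j).
But premise 11 directly asserts O(j).
We now have both O(~j) and O(j) — j is simultaneously obligatory and forbidden, violating the D-axiom.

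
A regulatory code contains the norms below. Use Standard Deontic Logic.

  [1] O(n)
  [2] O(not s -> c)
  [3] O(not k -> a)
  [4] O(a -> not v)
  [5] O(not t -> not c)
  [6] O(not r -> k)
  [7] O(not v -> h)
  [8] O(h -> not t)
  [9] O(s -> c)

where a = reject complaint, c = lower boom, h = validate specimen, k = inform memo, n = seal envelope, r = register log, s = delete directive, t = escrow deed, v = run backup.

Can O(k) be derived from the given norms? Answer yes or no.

Premises 2 and 9 cover both cases: O(not s -> c) and O(s -> c). Since not s ∨ s is a tautology, O(c) follows.
The contrapositive of premise 5 (O(not t -> not c)) is O(c -> t), and O(c) is already established, so O(t).
The contrapositive of premise 8 (O(h -> not t)) is O(t -> not h), and O(t) is already established, so O(not h).
Premise 7, O(not v -> h), contraposes to O(not h -> v); with O(not h) we get O(v).
The contrapositive of premise 4 (O(a -> not v)) is O(v -> not a), and O(v) is already established, so O(not a).
Premise 3 is O(not k -> a); contrapositively O(not a -> k). Since O(not a) holds, K gives O(k).
Premises 1, 6 do not contribute to this derivation.
So O(k) follows.

Yes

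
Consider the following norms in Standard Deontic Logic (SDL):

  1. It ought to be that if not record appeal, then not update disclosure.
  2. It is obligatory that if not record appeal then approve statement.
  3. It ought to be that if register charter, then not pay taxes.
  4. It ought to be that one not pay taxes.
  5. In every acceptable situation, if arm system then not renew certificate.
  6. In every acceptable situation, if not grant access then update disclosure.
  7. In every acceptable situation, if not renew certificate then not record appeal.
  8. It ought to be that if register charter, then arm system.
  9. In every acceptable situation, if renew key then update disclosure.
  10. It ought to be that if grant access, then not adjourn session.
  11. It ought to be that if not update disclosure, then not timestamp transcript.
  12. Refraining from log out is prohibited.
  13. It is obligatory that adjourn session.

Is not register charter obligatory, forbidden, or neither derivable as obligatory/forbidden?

Premise 13 states O(adjourn_session) outright.
Premise 10, O(grant_access → ¬adjourn_session), contraposes to O(adjourn_session → ¬grant_access); with O(adjourn_session) we get O(¬grant_access).
From O(¬grant_access) and premise 6, O(¬grant_access → update_disclosure), we obtain O(update_disclosure).
Premise 1, O(¬record_appeal → ¬update_disclosure), contraposes to O(update_disclosure → record_appeal); with O(update_disclosure) we get O(record_appeal).
The contrapositive of premise 7 (O(¬renew_certificate → ¬record_appeal)) is O(record_appeal → renew_certificate), and O(record_appeal) is already established, so O(renew_certificate).
Premise 5, O(arm_system → ¬renew_certificate), contraposes to O(renew_certificate → ¬arm_system); with O(renew_certificate) we get O(¬arm_system).
Premise 8, O(register_charter → arm_system), contraposes to O(¬arm_system → ¬register_charter); with O(¬arm_system) we get O(¬register_charter).
Premises 2, 3, 4, 9, 11, 12 do not contribute to this derivation.
Hence ¬register_charter is obligatory.

Obligatory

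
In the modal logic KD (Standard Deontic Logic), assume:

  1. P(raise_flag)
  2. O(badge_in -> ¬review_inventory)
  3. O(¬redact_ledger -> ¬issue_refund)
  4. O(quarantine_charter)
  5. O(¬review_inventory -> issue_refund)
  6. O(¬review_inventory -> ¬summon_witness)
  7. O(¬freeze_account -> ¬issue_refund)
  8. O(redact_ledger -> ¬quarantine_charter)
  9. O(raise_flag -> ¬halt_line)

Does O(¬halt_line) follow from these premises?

No

Premise 9 is O(raise_flag -> ¬halt_line), but O(raise_flag) is not derivable from the premises (the permission P(raise_flag) asserts only ¬O(¬raise_flag), not O(raise_flag)), so it does not yield O(¬halt_line).
No other premise forces O(¬halt_line). An ideal world satisfying every premise can still have ¬halt_line false, so O(¬halt_line) is not derivable.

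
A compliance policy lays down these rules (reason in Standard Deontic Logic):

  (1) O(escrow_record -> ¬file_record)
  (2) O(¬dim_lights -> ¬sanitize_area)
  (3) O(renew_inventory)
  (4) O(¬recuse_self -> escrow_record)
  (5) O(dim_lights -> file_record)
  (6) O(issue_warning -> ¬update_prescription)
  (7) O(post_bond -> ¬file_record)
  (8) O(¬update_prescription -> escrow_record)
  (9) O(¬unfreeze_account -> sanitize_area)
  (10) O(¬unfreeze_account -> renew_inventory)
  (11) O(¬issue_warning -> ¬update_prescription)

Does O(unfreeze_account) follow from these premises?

Premises 11 and 6 are O(¬issue_warning -> ¬update_prescription) and O(issue_warning -> ¬update_prescription); every ideal world satisfies ¬issue_warning or issue_warning, so in either case ¬update_prescription holds — hence O(¬update_prescription).
With premise 8, O(¬update_prescription -> escrow_record), the K-axiom yields O(escrow_record).
From O(escrow_record) and premise 1, O(escrow_record -> ¬file_record), we obtain O(¬file_record).
Premise 5, O(dim_lights -> file_record), contraposes to O(¬file_record -> ¬dim_lights); with O(¬file_record) we get O(¬dim_lights).
With premise 2, O(¬dim_lights -> ¬sanitize_area), the K-axiom yields O(¬sanitize_area).
Premise 9 is O(¬unfreeze_account -> sanitize_area); contrapositively O(¬sanitize_area -> unfreeze_account). Since O(¬sanitize_area) holds, K gives O(unfreeze_account).
Premises 3, 4, 7, 10 do not contribute to this derivation.
So O(unfreeze_account) follows.

Yes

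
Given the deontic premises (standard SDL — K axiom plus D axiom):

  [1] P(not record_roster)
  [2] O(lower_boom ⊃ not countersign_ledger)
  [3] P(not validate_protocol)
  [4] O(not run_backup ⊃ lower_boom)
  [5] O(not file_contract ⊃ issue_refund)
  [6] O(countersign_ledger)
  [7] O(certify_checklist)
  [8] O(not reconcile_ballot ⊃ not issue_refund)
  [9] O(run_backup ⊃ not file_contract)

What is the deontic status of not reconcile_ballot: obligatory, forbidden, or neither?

Premise 6 states O(countersign_ledger) outright.
The contrapositive of premise 2 (O(lower_boom ⊃ not countersign_ledger)) is O(countersign_ledger ⊃ not lower_boom), and O(countersign_ledger) is already established, so O(not lower_boom).
Premise 4, O(not run_backup ⊃ lower_boom), contraposes to O(not lower_boom ⊃ run_backup); with O(not lower_boom) we get O(run_backup).
With premise 9, O(run_backup ⊃ not file_contract), the K-axiom yields O(not file_contract).
From O(not file_contract) and premise 5, O(not file_contract ⊃ issue_refund), we obtain O(issue_refund).
Premise 8 is O(not reconcile_ballot ⊃ not issue_refund); contrapositively O(issue_refund ⊃ reconcile_ballot). Since O(issue_refund) holds, K gives O(reconcile_ballot).
Premises 1, 3, 7 do not contribute to this derivation.
Thus O(reconcile_ballot), which is F(not reconcile_ballot): not reconcile_ballot is forbidden.

Forbidden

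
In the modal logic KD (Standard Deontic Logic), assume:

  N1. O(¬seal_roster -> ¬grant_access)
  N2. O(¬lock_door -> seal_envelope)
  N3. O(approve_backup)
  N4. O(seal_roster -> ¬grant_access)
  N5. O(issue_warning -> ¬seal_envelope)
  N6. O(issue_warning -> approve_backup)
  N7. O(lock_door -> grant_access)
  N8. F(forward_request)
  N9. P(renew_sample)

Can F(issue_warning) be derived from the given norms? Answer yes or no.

Premises 1 and 4 cover both cases: O(¬seal_roster -> ¬grant_access) and O(seal_roster -> ¬grant_access). Since ¬seal_roster ∨ seal_roster is a tautology, O(¬grant_access) follows.
Premise 7 is O(lock_door -> grant_access); contrapositively O(¬grant_access -> ¬lock_door). Since O(¬grant_access) holds, K gives O(¬lock_door).
Applying K to premise 2 (O(¬lock_door -> seal_envelope)) and O(¬lock_door) yields O(seal_envelope).
The contrapositive of premise 5 (O(issue_warning -> ¬seal_envelope)) is O(seal_envelope -> ¬issue_warning), and O(seal_envelope) is already established, so O(¬issue_warning).
Premises 3, 6, 8, 9 do not contribute to this derivation.
So O(¬issue_warning) holds, i.e. F(issue_warning). The claim follows.

Yes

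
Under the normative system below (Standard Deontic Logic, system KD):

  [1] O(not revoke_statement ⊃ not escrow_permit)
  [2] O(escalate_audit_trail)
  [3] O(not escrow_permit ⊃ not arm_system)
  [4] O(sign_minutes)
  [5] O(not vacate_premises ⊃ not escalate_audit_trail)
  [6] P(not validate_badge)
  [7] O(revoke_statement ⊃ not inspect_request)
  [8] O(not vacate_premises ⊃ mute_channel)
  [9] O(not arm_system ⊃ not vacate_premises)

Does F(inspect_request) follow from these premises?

Yes

Premise 2 states O(escalate_audit_trail) outright.
Premise 5, O(not vacate_premises ⊃ not escalate_audit_trail), contraposes to O(escalate_audit_trail ⊃ vacate_premises); with O(escalate_audit_trail) we get O(vacate_premises).
Premise 9, O(not arm_system ⊃ not vacate_premises), contraposes to O(vacate_premises ⊃ arm_system); with O(vacate_premises) we get O(arm_system).
Premise 3 is O(not escrow_permit ⊃ not arm_system); contrapositively O(arm_system ⊃ escrow_permit). Since O(arm_system) holds, K gives O(escrow_permit).
The contrapositive of premise 1 (O(not revoke_statement ⊃ not escrow_permit)) is O(escrow_permit ⊃ revoke_statement), and O(escrow_permit) is already established, so O(revoke_statement).
Premise 7 is O(revoke_statement ⊃ not inspect_request); since O(revoke_statement), deontic closure gives O(not inspect_request).
Premises 4, 6, 8 do not contribute to this derivation.
So O(not inspect_request) holds, i.e. F(inspect_request). The claim follows.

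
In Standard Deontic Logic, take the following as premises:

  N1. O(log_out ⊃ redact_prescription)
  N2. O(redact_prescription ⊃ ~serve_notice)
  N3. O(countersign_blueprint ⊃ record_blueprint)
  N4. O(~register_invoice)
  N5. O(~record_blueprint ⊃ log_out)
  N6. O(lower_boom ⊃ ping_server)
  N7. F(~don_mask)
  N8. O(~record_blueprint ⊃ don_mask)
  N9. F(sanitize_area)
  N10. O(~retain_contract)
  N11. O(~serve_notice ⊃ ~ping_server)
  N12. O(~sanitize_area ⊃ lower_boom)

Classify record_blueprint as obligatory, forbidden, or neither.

F(sanitize_area) at premise 9 means O(~sanitize_area).
Applying K to premise 12 (O(~sanitize_area ⊃ lower_boom)) and O(~sanitize_area) yields O(lower_boom).
Applying K to premise 6 (O(lower_boom ⊃ ping_server)) and O(lower_boom) yields O(ping_server).
Premise 11 is O(~serve_notice ⊃ ~ping_server); contrapositively O(ping_server ⊃ serve_notice). Since O(ping_server) holds, K gives O(serve_notice).
The contrapositive of premise 2 (O(redact_prescription ⊃ ~serve_notice)) is O(serve_notice ⊃ ~redact_prescription), and O(serve_notice) is already established, so O(~redact_prescription).
Premise 1, O(log_out ⊃ redact_prescription), contraposes to O(~redact_prescription ⊃ ~log_out); with O(~redact_prescription) we get O(~log_out).
The contrapositive of premise 5 (O(~record_blueprint ⊃ log_out)) is O(~log_out ⊃ record_blueprint), and O(~log_out) is already established, so O(record_blueprint).
Premises 3, 4, 7, 8, 10 do not contribute to this derivation.
Hence record_blueprint is obligatory.

Obligatory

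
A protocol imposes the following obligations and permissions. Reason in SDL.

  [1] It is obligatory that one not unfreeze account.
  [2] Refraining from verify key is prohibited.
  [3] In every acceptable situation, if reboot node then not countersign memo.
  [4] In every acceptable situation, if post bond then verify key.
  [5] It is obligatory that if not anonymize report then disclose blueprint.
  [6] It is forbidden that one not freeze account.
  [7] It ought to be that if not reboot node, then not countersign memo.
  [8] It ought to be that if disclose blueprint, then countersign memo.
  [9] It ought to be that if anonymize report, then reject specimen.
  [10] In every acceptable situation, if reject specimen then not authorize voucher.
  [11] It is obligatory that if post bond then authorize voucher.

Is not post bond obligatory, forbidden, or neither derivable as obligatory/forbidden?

Premises 7 and 3 cover both cases: O(¬reboot_node → ¬countersign_memo) and O(reboot_node → ¬countersign_memo). Since ¬reboot_node ∨ reboot_node is a tautology, O(¬countersign_memo) follows.
Premise 8, O(disclose_blueprint → countersign_memo), contraposes to O(¬countersign_memo → ¬disclose_blueprint); with O(¬countersign_memo) we get O(¬disclose_blueprint).
The contrapositive of premise 5 (O(¬anonymize_report → disclose_blueprint)) is O(¬disclose_blueprint → anonymize_report), and O(¬disclose_blueprint) is already established, so O(anonymize_report).
With premise 9, O(anonymize_report → reject_specimen), the K-axiom yields O(reject_specimen).
Applying K to premise 10 (O(reject_specimen → ¬authorize_voucher)) and O(reject_specimen) yields O(¬authorize_voucher).
The contrapositive of premise 11 (O(post_bond → authorize_voucher)) is O(¬authorize_voucher → ¬post_bond), and O(¬authorize_voucher) is already established, so O(¬post_bond).
Premises 1, 2, 4, 6 do not contribute to this derivation.
Hence ¬post_bond is obligatory.

Obligatory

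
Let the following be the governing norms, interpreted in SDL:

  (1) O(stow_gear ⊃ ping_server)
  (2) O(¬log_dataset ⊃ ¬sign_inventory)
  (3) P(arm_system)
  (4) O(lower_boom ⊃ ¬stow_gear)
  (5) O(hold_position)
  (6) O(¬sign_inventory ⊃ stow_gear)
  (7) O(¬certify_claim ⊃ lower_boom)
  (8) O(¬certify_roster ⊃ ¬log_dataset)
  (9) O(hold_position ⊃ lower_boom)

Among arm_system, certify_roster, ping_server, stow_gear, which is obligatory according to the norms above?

certify_roster

From premise 5 we have O(hold_position).
Premise 9 is O(hold_position ⊃ lower_boom); since O(hold_position), deontic closure gives O(lower_boom).
Applying K to premise 4 (O(lower_boom ⊃ ¬stow_gear)) and O(lower_boom) yields O(¬stow_gear).
The contrapositive of premise 6 (O(¬sign_inventory ⊃ stow_gear)) is O(¬stow_gear ⊃ sign_inventory), and O(¬stow_gear) is already established, so O(sign_inventory).
The contrapositive of premise 2 (O(¬log_dataset ⊃ ¬sign_inventory)) is O(sign_inventory ⊃ log_dataset), and O(sign_inventory) is already established, so O(log_dataset).
Premise 8, O(¬certify_roster ⊃ ¬log_dataset), contraposes to O(log_dataset ⊃ certify_roster); with O(log_dataset) we get O(certify_roster).
So O(certify_roster) holds — certify_roster is obligatory. None of the other listed options is made obligatory by any chain of premises.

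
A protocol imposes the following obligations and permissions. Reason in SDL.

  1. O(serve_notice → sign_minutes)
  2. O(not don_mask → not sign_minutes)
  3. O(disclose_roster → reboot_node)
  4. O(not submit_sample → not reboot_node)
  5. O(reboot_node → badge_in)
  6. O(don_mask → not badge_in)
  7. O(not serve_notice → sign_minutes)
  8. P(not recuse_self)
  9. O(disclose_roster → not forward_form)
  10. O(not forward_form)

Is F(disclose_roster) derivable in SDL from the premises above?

Yes

By case analysis on serve_notice: premise 1 gives O(serve_notice → sign_minutes) and premise 7 gives O(not serve_notice → sign_minutes), so O(sign_minutes) either way.
The contrapositive of premise 2 (O(not don_mask → not sign_minutes)) is O(sign_minutes → don_mask), and O(sign_minutes) is already established, so O(don_mask).
Premise 6 is O(don_mask → not badge_in); since O(don_mask), deontic closure gives O(not badge_in).
Premise 5 is O(reboot_node → badge_in); contrapositively O(not badge_in → not reboot_node). Since O(not badge_in) holds, K gives O(not reboot_node).
The contrapositive of premise 3 (O(disclose_roster → reboot_node)) is O(not reboot_node → not disclose_roster), and O(not reboot_node) is already established, so O(not disclose_roster).
Premises 4, 8, 9, 10 do not contribute to this derivation.
So O(not disclose_roster) holds, i.e. F(disclose_roster). The claim follows.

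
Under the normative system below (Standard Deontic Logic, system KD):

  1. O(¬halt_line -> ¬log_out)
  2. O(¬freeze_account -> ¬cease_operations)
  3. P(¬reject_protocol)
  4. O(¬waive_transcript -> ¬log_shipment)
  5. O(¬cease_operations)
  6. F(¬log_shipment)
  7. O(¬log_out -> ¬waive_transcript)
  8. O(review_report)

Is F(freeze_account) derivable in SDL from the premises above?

Premise 2 is O(¬freeze_account -> ¬cease_operations); even if O(¬cease_operations) held, inferring O(¬freeze_account) would be affirming the consequent — invalid.
No other premise forces O(¬freeze_account). An ideal world satisfying every premise can still have freeze_account true, so F(freeze_account) is not derivable.

No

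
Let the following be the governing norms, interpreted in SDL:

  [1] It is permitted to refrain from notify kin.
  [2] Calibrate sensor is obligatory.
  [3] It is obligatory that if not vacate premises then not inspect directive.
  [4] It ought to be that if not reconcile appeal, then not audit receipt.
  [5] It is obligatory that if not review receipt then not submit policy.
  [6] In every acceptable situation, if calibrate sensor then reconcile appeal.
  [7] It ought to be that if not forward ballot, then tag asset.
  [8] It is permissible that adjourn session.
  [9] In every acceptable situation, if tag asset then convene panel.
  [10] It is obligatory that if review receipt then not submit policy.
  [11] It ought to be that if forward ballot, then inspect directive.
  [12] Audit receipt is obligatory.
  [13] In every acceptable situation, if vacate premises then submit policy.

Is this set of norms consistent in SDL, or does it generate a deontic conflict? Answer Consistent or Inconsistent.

Premise 4 is O(¬reconcile_appeal → ¬audit_receipt), but O(¬reconcile_appeal) is not derivable from the premises, so it does not yield O(¬audit_receipt).
So O(¬audit_receipt) is not derivable, and the apparent clash with O(audit_receipt) does not arise.
A world satisfying every obligation exists (e.g. adjourn_session=false, audit_receipt=true, calibrate_sensor=true, convene_panel=true, forward_ballot=false, inspect_directive=false, notify_kin=false, reconcile_appeal=true, review_receipt=false, submit_policy=false, tag_asset=true, vacate_premises=false); no atom is both obligatory and forbidden, so the set is consistent.

Consistent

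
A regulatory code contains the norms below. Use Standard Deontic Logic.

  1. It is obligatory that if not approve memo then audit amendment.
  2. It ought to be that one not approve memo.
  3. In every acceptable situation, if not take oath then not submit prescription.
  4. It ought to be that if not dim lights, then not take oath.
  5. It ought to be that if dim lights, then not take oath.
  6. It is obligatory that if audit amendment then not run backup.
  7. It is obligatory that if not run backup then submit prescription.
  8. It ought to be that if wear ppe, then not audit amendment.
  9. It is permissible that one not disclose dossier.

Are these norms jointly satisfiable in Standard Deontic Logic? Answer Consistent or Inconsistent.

Inconsistent

By case analysis on ¬dim_lights: premise 4 gives O(¬dim_lights → ¬take_oath) and premise 5 gives O(dim_lights → ¬take_oath), so O(¬take_oath) either way.
Premise 3 is O(¬take_oath → ¬submit_prescription); since O(¬take_oath), deontic closure gives O(¬submit_prescription).
Premise 7 is O(¬run_backup → submit_prescription); contrapositively O(¬submit_prescription → run_backup). Since O(¬submit_prescription) holds, K gives O(run_backup).
The contrapositive of premise 6 (O(audit_amendment → ¬run_backup)) is O(run_backup → ¬audit_amendment), and O(run_backup) is already established, so O(¬audit_amendment).
Premise 1, O(¬approve_memo → audit_amendment), contraposes to O(¬audit_amendment → approve_memo); with O(¬audit_amendment) we get O(approve_memo).
However, premise 2 gives O(¬approve_memo).
We now have both O(approve_memo) and O(¬approve_memo) — approve_memo is simultaneously obligatory and forbidden, violating the D-axiom.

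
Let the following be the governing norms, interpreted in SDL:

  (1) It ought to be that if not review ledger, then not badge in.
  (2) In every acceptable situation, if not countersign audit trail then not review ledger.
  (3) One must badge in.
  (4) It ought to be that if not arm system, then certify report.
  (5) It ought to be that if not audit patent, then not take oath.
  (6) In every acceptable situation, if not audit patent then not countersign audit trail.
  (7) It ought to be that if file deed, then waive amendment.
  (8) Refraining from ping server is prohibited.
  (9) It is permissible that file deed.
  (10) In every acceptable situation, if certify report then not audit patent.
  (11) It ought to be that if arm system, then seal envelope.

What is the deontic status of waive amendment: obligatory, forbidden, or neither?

Neither

Premise 7 is O(file_deed → waive_amendment), but O(file_deed) is not derivable from the premises (the permission P(file_deed) asserts only ¬O(¬file_deed), not O(file_deed)), so it does not yield O(waive_amendment).
No premise or chain of K-axiom applications forces O(waive_amendment), and none forces O(¬waive_amendment). So waive_amendment is neither obligatory nor forbidden under these norms.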